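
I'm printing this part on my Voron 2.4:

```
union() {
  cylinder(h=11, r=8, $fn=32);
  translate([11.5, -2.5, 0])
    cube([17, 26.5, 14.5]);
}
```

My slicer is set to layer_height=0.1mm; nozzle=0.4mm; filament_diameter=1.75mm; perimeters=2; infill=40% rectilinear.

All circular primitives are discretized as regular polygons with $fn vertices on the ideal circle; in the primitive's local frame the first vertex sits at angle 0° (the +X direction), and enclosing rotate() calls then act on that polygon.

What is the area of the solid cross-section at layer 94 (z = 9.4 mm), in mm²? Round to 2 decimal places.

650.27 mm²

At z = 9.4 mm: the r=8 cylinder contributes a regular 32-gon of circumradius 8 (area = (32/2)·8.000²·sin(360°/32) = 199.77 mm²); the cube at (11.5, -2.5) is present — its section is the full 17×26.5 rectangle (area 450.50 mm²); Merging all regions: the 2 present regions are separate (no shared area or edge), so areas and boundary lengths simply add and each stays a separate island — area = 650.27 mm². Overall, the cross-section has 2 separate islands. Net area = 650.27 mm².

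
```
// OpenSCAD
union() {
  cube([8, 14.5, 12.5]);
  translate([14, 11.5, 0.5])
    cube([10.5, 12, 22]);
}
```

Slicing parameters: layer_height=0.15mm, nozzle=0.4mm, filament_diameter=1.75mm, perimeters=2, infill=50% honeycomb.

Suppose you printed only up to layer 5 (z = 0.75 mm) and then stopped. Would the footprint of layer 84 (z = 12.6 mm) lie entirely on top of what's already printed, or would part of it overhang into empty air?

entirely on top

Compare the two slices. At z = 0.75: the cube (footprint 8×14.5) is included at this height (area 116.00 mm²); the cube at (14, 11.5) (footprint 10.5×12) is included at this height (area 126.00 mm²); Combining (union): the 2 present regions are separate (no shared area or edge), so areas and boundary lengths simply add and each stays a separate island — area = 242.00 mm². At z = 12.6: the cube is not intersected at this z (z outside [0, 12.5]); the cube at (14, 11.5) is present — its section is the full 10.5×12 rectangle (area 126.00 mm²); Combining (union): only the 10.5×12 cube at (14, 11.5) is present, so the union is just that shape — area = 126.00 mm². Checking containment: the cross-section at z = 12.6 is a subset of the cross-section at z = 0.75.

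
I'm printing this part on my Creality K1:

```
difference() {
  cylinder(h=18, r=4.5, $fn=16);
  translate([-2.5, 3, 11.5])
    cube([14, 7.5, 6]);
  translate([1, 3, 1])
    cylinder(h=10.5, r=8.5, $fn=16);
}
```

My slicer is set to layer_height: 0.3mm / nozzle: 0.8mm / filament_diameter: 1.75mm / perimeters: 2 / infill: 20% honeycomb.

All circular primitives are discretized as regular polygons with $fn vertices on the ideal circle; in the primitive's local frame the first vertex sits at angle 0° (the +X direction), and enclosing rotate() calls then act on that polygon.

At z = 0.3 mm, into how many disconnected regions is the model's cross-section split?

1

At z = 0.3 mm: the r=4.5 cylinder contributes a regular 16-gon of circumradius 4.5; the cube at (-2.5, 3) is absent (z outside [11.5, 17.5]); the cylinder at (1, 3) does not reach this height (z outside [1, 11.5]); Taking the first minus the rest: none of the subtracted shapes is present at this height, so the r=4.5 cylinder is unchanged — 1 connected region. The result has 1 disconnected region.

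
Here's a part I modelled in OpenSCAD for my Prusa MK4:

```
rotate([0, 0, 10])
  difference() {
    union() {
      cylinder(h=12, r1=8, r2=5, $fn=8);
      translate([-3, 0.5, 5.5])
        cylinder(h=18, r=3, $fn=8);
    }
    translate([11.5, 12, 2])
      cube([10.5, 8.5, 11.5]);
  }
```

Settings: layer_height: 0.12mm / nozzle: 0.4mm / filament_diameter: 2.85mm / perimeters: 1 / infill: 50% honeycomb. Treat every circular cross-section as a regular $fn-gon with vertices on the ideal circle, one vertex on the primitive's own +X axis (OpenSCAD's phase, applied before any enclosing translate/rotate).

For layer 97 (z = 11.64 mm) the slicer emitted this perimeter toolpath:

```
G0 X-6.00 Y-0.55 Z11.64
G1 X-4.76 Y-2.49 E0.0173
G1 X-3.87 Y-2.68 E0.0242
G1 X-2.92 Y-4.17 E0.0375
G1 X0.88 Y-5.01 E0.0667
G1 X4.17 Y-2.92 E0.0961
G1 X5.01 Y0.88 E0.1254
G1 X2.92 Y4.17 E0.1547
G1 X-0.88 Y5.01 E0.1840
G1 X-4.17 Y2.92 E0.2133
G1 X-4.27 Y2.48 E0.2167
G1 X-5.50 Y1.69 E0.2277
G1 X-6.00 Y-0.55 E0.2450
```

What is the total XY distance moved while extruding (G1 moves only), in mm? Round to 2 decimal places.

Sum the Euclidean lengths of each G1 segment: total = 32.56 mm.

32.56 mm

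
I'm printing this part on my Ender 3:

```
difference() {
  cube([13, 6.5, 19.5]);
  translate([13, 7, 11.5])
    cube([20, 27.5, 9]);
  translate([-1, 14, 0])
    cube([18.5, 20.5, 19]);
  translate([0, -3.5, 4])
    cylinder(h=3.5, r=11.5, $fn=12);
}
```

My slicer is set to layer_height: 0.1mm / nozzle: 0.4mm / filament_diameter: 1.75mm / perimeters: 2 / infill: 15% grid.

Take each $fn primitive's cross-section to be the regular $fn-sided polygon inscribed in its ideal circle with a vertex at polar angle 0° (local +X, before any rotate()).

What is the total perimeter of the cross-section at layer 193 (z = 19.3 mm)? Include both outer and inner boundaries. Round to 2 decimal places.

39.00 mm

At z = 19.3 mm: the cube (footprint 13×6.5) is included at this height (perimeter 39.00 mm); the cube at (13, 7) is present — its section is the full 20×27.5 rectangle (perimeter 95.00 mm); the cube at (-1, 14) is not intersected at this z (z outside [0, 19]); the cylinder at (0, -3.5) is not intersected at this z (z outside [4, 7.5]); After the difference (first − rest): starting from the 13×6.5 cube, the 20×27.5 cube at (13, 7) misses the remaining region (no effect) — boundary = 39.00 mm. Overall, the cross-section is a single solid region. Total boundary length (outer) = 39.00 mm.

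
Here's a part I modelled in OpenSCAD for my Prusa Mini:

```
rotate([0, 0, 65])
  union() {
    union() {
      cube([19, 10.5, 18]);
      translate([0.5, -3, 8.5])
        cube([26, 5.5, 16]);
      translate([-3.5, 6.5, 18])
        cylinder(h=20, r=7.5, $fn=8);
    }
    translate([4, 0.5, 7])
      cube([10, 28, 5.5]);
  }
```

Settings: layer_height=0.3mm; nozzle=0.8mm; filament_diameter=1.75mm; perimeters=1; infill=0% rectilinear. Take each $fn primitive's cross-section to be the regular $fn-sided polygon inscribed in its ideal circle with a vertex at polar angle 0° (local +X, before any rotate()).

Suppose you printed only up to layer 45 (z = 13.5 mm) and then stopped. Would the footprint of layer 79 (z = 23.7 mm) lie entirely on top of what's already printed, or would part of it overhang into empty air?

Compare the two slices. At z = 13.5: the cube is present — its section is the full 19×10.5 rectangle (area 199.50 mm²); the cube at (0.5, -3) is present — its section is the full 26×5.5 rectangle (area 143.00 mm²); the cylinder at (-3.5, 6.5) is not intersected at this z (z outside [18, 38]); Taking the union: the regions partially overlap — summed areas 342.50 mm² minus the doubly-counted overlap 46.25 mm² gives 296.25 mm² — area = 296.25 mm²; the cube at (4, 0.5) is absent (z outside [7, 12.5]); Combining (union): only that combined region is present, so the union is just that shape — area = 296.25 mm²; (whole slice rotated 65° about Z — lengths, areas and connectivity unchanged). At z = 23.7: the cube is not intersected at this z (z outside [0, 18]); the 26×5.5 cube at (0.5, -3) contributes its full rectangle (area 143.00 mm²); the r=7.5 cylinder at (-3.5, 6.5) gives a regular 8-gon of circumradius 7.5 (constant along its height) (area = (8/2)·7.500²·sin(360°/8) = 159.10 mm²); Merging all regions: the regions partially overlap — summed areas 302.10 mm² minus the doubly-counted overlap 2.40 mm² gives 299.70 mm² — area = 299.70 mm²; the cube at (4, 0.5) is not intersected at this z (z outside [7, 12.5]); Taking the union: only the result so far is present, so the union is just that shape — area = 299.70 mm²; (whole slice rotated 65° about Z — lengths, areas and connectivity unchanged). Checking containment: at z = 23.7 the cross-section extends beyond the z = 13.5 cross-section by about 130.35 mm².

part overhangs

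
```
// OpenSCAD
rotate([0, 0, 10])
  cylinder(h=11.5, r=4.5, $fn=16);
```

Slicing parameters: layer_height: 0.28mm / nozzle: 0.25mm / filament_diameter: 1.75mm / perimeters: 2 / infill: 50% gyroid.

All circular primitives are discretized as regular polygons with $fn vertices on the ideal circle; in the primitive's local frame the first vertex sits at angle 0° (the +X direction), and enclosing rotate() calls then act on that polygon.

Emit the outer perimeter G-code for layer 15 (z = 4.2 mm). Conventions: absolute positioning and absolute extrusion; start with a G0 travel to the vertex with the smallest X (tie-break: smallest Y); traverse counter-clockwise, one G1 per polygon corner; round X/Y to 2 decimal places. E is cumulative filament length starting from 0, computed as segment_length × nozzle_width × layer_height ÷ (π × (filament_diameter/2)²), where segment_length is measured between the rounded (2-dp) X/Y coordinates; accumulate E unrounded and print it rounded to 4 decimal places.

G0 X-4.43 Y-0.78 Z4.20
G1 X-3.80 Y-2.42 E0.0511
G1 X-2.58 Y-3.69 E0.1024
G1 X-0.97 Y-4.39 E0.1535
G1 X0.78 Y-4.43 E0.2044
G1 X2.42 Y-3.80 E0.2555
G1 X3.69 Y-2.58 E0.3068
G1 X4.39 Y-0.97 E0.3579
G1 X4.43 Y0.78 E0.4088
G1 X3.80 Y2.42 E0.4600
G1 X2.58 Y3.69 E0.5112
G1 X0.97 Y4.39 E0.5623
G1 X-0.78 Y4.43 E0.6132
G1 X-2.42 Y3.80 E0.6644
G1 X-3.69 Y2.58 E0.7156
G1 X-4.39 Y0.97 E0.7667
G1 X-4.43 Y-0.78 E0.8177

At z = 4.2 mm: the r=4.5 cylinder gives a regular 16-gon of circumradius 4.5 (constant along its height); (whole slice rotated 10° about Z — lengths, areas and connectivity unchanged). The outline is a single polygon with 16 vertices. Extrusion per mm of travel: 0.25 × 0.28 / (π × 0.875²) = 0.029103. Accumulating E over each segment gives final E = 0.8177.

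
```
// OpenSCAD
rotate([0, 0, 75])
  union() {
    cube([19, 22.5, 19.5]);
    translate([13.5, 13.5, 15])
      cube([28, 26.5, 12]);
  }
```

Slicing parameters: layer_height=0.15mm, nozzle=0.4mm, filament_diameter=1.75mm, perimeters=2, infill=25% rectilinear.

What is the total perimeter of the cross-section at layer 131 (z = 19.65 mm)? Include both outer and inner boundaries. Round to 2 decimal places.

109.00 mm

At z = 19.65 mm: the cube does not reach this height (z outside [0, 19.5]); the cube at (13.5, 13.5) (footprint 28×26.5) is included at this height (perimeter 109.00 mm); Merging all regions: only the 28×26.5 cube at (13.5, 13.5) is present, so the union is just that shape — boundary = 109.00 mm; (rotated 75° about Z; rotation is an isometry so areas/perimeters/island counts are preserved). Overall, the cross-section is a single solid region. Total boundary length (outer) = 109.00 mm.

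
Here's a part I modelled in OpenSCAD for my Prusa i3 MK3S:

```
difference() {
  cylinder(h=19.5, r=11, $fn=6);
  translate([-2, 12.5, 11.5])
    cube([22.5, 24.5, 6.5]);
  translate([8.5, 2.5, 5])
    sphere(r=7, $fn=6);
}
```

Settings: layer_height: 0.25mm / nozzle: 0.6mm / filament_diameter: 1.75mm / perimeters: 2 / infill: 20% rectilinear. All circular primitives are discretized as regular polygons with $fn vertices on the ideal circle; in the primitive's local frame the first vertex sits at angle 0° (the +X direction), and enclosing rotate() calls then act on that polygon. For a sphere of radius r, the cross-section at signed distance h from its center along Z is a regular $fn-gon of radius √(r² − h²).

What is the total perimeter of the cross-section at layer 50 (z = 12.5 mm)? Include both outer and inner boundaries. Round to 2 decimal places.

66.00 mm

At z = 12.5 mm: the r=11 cylinder contributes a regular 6-gon of circumradius 11 (perimeter = 2·6·11.000·sin(180°/6) = 66.00 mm); the cube at (-2, 12.5) (footprint 22.5×24.5) is included at this height (perimeter 94.00 mm); the sphere at (8.5, 2.5) does not reach this height (|z−center|=7.500 > r=7); After the difference (first − rest): starting from the r=11 cylinder, the 22.5×24.5 cube at (-2, 12.5) misses the remaining region (no effect) — boundary = 66.00 mm. Overall, the cross-section is a single solid region. Total boundary length (outer) = 66.00 mm.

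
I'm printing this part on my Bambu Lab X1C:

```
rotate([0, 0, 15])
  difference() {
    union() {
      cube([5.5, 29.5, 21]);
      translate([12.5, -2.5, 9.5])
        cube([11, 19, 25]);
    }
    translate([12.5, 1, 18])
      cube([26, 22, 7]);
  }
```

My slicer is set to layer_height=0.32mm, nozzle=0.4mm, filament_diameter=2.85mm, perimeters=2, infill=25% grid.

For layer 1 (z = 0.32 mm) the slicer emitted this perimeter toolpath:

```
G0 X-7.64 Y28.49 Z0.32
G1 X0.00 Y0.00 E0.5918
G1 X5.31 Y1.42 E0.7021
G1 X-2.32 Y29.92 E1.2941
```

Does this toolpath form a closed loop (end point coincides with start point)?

Start point (G0): (-7.64, 28.49). End point (last G1): the path does not return to the start — open.

no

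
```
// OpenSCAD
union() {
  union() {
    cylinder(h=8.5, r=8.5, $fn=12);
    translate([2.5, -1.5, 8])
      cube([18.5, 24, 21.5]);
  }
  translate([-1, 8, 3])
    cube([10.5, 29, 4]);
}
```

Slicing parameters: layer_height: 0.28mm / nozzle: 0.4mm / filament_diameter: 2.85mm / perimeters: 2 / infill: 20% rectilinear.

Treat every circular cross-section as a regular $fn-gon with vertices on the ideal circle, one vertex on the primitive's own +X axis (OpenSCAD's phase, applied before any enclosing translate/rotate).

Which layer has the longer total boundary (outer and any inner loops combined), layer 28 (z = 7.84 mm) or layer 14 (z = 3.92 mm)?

layer 14 (z = 3.92 mm)

Layer 28 (z = 7.84): the r=8.5 cylinder gives a regular 12-gon of circumradius 8.5 (constant along its height) (perimeter = 2·12·8.500·sin(180°/12) = 52.80 mm); the cube at (2.5, -1.5) does not reach this height (z outside [8, 29.5]); Merging all regions: only the r=8.5 cylinder is present, so the union is just that shape — boundary = 52.80 mm; the cube at (-1, 8) is absent (z outside [3, 7]); Merging all regions: only that combined region is present, so the union is just that shape — boundary = 52.80 mm. So its perimeter = 52.80 mm. Layer 14 (z = 3.92): the cylinder: section is a regular 12-gon, circumradius r=8.5 (perimeter = 2·12·8.500·sin(180°/12) = 52.80 mm); the cube at (2.5, -1.5) is not intersected at this z (z outside [8, 29.5]); Taking the union: only the r=8.5 cylinder is present, so the union is just that shape — boundary = 52.80 mm; the 10.5×29 cube at (-1, 8) contributes its full rectangle (perimeter 79.00 mm); Taking the union: the regions partially overlap (shared area 0.83 mm²), so the edge portions inside another operand are dropped and the merged outline is re-measured after clipping — boundary = 125.73 mm. So its perimeter = 125.73 mm. Layer 14 is larger (125.73 vs 52.80 mm).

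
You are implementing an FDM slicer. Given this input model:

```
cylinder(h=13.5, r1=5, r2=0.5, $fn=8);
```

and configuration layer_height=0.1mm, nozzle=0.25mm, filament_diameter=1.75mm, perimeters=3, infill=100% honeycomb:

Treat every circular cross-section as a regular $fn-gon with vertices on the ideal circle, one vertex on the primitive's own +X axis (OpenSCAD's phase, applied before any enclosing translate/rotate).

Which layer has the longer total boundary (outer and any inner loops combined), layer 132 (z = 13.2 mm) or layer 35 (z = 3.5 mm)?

Layer 132 (z = 13.2): the cone contributes a regular 8-gon of circumradius 0.600 (interpolated between r1=5 and r2=0.5 at t=0.978) (perimeter = 2·8·0.600·sin(180°/8) = 3.67 mm). So its perimeter = 3.67 mm. Layer 35 (z = 3.5): the cone contributes a regular 8-gon of circumradius 3.833 (interpolated between r1=5 and r2=0.5 at t=0.259) (perimeter = 2·8·3.833·sin(180°/8) = 23.47 mm). So its perimeter = 23.47 mm. Layer 35 is larger (23.47 vs 3.67 mm).

layer 35 (z = 3.5 mm)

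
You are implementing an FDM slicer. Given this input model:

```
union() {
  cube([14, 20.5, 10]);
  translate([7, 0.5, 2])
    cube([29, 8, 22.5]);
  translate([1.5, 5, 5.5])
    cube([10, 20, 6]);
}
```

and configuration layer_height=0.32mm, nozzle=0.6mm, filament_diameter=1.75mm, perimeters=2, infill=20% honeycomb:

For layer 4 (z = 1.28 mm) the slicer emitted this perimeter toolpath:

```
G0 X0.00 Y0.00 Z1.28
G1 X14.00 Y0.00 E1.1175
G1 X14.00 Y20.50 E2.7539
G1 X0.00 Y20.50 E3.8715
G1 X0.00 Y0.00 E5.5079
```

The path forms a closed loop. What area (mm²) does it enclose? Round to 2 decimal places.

287.00 mm²

Apply the shoelace formula to the sequence of (X, Y) vertices; enclosed area = 287.00 mm².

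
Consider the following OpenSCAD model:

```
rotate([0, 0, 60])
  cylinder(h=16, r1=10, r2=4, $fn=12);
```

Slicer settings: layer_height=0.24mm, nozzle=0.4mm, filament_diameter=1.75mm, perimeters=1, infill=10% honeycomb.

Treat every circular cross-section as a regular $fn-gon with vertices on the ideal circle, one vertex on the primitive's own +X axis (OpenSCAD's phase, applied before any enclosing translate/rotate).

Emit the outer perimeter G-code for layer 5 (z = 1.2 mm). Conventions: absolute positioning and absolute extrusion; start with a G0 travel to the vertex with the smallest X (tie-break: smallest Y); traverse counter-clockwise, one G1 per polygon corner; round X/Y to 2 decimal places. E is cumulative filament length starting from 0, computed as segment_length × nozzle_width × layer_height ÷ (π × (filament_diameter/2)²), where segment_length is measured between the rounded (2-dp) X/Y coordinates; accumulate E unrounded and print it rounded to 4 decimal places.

G0 X-9.55 Y0.00 Z1.20
G1 X-8.27 Y-4.78 E0.1975
G1 X-4.78 Y-8.27 E0.3945
G1 X0.00 Y-9.55 E0.5920
G1 X4.77 Y-8.27 E0.7891
G1 X8.27 Y-4.78 E0.9864
G1 X9.55 Y0.00 E1.1839
G1 X8.27 Y4.77 E1.3810
G1 X4.78 Y8.27 E1.5783
G1 X0.00 Y9.55 E1.7758
G1 X-4.77 Y8.27 E1.9729
G1 X-8.27 Y4.78 E2.1702
G1 X-9.55 Y0.00 E2.3677

At z = 1.2 mm: the cone: at t=0.075 of its height the radius interpolates to r₁+(r₂−r₁)t = 9.550, giving a regular 12-gon of that circumradius; (rotated 60° about Z; rotation is an isometry so areas/perimeters/island counts are preserved). The outline is a single polygon with 12 vertices. Extrusion per mm of travel: 0.4 × 0.24 / (π × 0.875²) = 0.039912. Accumulating E over each segment gives final E = 2.3677.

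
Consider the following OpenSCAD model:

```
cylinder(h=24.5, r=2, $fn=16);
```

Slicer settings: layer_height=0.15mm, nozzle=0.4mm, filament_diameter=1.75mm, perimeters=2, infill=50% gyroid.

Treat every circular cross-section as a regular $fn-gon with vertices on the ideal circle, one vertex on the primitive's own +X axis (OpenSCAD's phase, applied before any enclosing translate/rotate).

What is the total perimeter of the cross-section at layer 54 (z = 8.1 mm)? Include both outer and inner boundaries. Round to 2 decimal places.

12.49 mm

At z = 8.1 mm: the r=2 cylinder contributes a regular 16-gon of circumradius 2 (perimeter = 2·16·2.000·sin(180°/16) = 12.49 mm). Overall, the cross-section is a single solid region. Total boundary length (outer) = 12.49 mm.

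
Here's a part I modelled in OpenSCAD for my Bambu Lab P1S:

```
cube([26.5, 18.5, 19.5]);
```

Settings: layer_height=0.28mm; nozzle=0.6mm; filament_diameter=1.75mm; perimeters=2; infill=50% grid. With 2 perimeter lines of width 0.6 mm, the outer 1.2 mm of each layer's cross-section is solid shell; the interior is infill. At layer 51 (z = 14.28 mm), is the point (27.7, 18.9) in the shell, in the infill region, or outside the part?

outside

At z = 14.28 mm: the cube (footprint 26.5×18.5) is included at this height. Overall, the cross-section is a single solid region. The nearest boundary edge runs (26.50, 0.00)→(26.50, 18.50); distance from the point to it = 1.26 mm. The point is not inside any of the regions above, so it lies outside the cross-section (1.26 mm from the nearest boundary).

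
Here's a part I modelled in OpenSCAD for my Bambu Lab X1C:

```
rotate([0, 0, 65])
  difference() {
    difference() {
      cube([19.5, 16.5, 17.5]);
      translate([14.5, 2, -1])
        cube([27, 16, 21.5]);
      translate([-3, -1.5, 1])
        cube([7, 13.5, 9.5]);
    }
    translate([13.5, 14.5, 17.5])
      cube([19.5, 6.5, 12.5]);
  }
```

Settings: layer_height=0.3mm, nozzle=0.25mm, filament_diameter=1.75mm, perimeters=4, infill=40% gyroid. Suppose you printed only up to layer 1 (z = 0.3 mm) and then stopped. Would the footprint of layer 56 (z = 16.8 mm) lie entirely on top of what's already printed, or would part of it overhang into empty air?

entirely on top

Compare the two slices. At z = 0.3: the cube is present — its section is the full 19.5×16.5 rectangle (area 321.75 mm²); the 27×16 cube at (14.5, 2) contributes its full rectangle (area 432.00 mm²); the cube at (-3, -1.5) does not reach this height (z outside [1, 10.5]); Taking the first minus the rest: starting from the 19.5×16.5 cube (321.75 mm²), the 27×16 cube at (14.5, 2) partially overlaps it — only the 72.50 mm² overlap (of its 432.00 mm²) is removed, clipping the outline — area = 249.25 mm²; the cube at (13.5, 14.5) is not intersected at this z (z outside [17.5, 30]); Subtracting the remaining from the first: none of the subtracted shapes is present at this height, so the result so far is unchanged — area = 249.25 mm²; (whole slice rotated 65° about Z — lengths, areas and connectivity unchanged). At z = 16.8: the cube is present — its section is the full 19.5×16.5 rectangle (area 321.75 mm²); the cube at (14.5, 2) is present — its section is the full 27×16 rectangle (area 432.00 mm²); the cube at (-3, -1.5) does not reach this height (z outside [1, 10.5]); Taking the first minus the rest: starting from the 19.5×16.5 cube (321.75 mm²), the 27×16 cube at (14.5, 2) partially overlaps it — only the 72.50 mm² overlap (of its 432.00 mm²) is removed, clipping the outline — area = 249.25 mm²; the cube at (13.5, 14.5) does not reach this height (z outside [17.5, 30]); Taking the first minus the rest: none of the subtracted shapes is present at this height, so that combined region is unchanged — area = 249.25 mm²; (whole slice rotated 65° about Z — lengths, areas and connectivity unchanged). Checking containment: the cross-section at z = 16.8 is a subset of the cross-section at z = 0.3.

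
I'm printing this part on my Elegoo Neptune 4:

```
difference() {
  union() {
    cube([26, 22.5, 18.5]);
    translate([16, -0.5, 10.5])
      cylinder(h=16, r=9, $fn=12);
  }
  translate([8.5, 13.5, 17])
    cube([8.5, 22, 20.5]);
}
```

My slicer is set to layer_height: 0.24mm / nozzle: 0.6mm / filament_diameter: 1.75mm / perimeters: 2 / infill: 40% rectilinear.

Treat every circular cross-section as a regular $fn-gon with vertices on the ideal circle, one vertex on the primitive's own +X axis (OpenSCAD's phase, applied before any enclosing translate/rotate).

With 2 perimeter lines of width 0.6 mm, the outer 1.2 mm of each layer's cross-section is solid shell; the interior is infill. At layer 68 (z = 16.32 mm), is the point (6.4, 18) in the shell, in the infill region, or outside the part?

infill

At z = 16.32 mm: the cube is present — its section is the full 26×22.5 rectangle; the r=9 cylinder at (16, -0.5) gives a regular 12-gon of circumradius 9 (constant along its height); Merging all regions: the regions partially overlap (shared area 112.57 mm²), so overlapping operands fuse into one piece — 1 connected region; the cube at (8.5, 13.5) is not intersected at this z (z outside [17, 37.5]); After the difference (first − rest): none of the subtracted shapes is present at this height, so the result so far is unchanged — 1 connected region. Overall, the cross-section is a single solid region. The nearest boundary edge runs (0.00, 22.50)→(26.00, 22.50); distance from the point to it = 4.50 mm. The point is inside the cross-section and 4.50 mm from the nearest boundary — more than the 1.2 mm shell width (2 × 0.6), so it's in the infill interior.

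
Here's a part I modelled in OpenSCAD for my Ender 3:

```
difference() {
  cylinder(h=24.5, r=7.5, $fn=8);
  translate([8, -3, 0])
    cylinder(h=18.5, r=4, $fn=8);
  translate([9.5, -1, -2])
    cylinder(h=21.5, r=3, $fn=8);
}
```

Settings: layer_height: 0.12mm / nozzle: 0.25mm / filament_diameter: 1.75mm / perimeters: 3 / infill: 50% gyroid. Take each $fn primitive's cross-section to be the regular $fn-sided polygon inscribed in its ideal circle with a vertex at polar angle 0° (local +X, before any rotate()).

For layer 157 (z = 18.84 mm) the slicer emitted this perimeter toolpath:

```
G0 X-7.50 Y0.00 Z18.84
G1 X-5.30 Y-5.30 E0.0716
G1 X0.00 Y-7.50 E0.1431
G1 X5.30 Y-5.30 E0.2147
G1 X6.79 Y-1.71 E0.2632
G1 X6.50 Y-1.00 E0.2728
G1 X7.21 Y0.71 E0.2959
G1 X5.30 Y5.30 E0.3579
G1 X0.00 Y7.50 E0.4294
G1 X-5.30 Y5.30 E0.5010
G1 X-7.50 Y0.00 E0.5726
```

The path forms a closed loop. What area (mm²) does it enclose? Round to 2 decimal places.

158.01 mm²

Apply the shoelace formula to the sequence of (X, Y) vertices; enclosed area = 158.01 mm².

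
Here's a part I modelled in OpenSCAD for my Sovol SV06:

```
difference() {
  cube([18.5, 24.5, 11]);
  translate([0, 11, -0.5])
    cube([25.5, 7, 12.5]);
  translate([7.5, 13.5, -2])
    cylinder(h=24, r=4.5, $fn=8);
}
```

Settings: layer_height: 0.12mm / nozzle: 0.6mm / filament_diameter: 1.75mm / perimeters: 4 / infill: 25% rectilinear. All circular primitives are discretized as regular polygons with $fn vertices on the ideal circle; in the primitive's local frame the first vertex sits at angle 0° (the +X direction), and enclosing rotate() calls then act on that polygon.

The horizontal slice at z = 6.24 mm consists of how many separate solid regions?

2

At z = 6.24 mm: the cube (footprint 18.5×24.5) is included at this height; the cube at (0, 11) (footprint 25.5×7) is included at this height; the cylinder at (7.5, 13.5): section is a regular 8-gon, circumradius r=4.5; Taking the first minus the rest: starting from the 18.5×24.5 cube, the 25.5×7 cube at (0, 11) partially overlaps it — only the 129.50 mm² overlap (of its 178.50 mm²) is removed, clipping the outline; the r=4.5 cylinder at (7.5, 13.5) partially overlaps it — only the 8.73 mm² overlap (of its 57.28 mm²) is removed, clipping the outline — 2 connected regions. The result has 2 disconnected regions.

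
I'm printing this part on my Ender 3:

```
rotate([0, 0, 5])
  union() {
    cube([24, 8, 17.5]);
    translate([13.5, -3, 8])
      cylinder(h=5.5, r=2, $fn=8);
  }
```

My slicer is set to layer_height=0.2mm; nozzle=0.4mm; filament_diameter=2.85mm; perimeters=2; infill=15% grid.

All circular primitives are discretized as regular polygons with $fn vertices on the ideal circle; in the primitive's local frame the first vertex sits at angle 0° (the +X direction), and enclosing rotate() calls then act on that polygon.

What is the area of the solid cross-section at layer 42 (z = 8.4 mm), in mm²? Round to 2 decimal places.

203.31 mm²

At z = 8.4 mm: the 24×8 cube contributes its full rectangle (area 192.00 mm²); the r=2 cylinder at (13.5, -3) contributes a regular 8-gon of circumradius 2 (area = (8/2)·2.000²·sin(360°/8) = 11.31 mm²); Combining (union): the 2 present regions are separate (no shared area or edge), so areas and boundary lengths simply add and each stays a separate island — area = 203.31 mm²; (whole slice rotated 5° about Z — lengths, areas and connectivity unchanged). Overall, the cross-section has 2 separate islands. Net area = 203.31 mm².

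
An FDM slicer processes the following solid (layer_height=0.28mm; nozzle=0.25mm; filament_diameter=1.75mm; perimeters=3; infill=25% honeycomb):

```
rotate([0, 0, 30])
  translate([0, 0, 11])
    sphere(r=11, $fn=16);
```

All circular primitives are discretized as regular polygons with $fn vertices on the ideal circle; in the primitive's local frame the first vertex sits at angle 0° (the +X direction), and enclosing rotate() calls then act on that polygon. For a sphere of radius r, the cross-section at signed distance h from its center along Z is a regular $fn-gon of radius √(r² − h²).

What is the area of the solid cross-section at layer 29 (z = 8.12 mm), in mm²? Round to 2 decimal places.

345.04 mm²

At z = 8.12 mm: the r=11 sphere slices to a regular 16-gon of circumradius 10.616 (√(r²−h²) with h=2.88 from center) (area = (16/2)·10.616²·sin(360°/16) = 345.04 mm²); (rotated 30° about Z; rotation is an isometry so areas/perimeters/island counts are preserved). Overall, the cross-section is a single solid region. Net area = 345.04 mm².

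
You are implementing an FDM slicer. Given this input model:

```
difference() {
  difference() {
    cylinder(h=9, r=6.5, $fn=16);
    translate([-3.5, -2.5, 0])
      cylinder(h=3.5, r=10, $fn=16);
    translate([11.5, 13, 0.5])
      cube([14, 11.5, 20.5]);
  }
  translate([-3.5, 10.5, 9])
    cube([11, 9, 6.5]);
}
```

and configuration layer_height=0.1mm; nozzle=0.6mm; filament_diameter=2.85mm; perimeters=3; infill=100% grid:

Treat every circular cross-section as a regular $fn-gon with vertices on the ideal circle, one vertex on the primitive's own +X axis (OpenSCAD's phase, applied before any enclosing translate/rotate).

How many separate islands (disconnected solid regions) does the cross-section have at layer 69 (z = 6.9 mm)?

1

At z = 6.9 mm: the r=6.5 cylinder gives a regular 16-gon of circumradius 6.5 (constant along its height); the cylinder at (-3.5, -2.5) is absent (z outside [0, 3.5]); the cube at (11.5, 13) is present — its section is the full 14×11.5 rectangle; Taking the first minus the rest: starting from the r=6.5 cylinder, the 14×11.5 cube at (11.5, 13) misses the remaining region (no effect) — 1 connected region; the cube at (-3.5, 10.5) does not reach this height (z outside [9, 15.5]); Subtracting the remaining from the first: none of the subtracted shapes is present at this height, so the result so far is unchanged — 1 connected region. Overall, the cross-section is a single solid region. Island count = 1.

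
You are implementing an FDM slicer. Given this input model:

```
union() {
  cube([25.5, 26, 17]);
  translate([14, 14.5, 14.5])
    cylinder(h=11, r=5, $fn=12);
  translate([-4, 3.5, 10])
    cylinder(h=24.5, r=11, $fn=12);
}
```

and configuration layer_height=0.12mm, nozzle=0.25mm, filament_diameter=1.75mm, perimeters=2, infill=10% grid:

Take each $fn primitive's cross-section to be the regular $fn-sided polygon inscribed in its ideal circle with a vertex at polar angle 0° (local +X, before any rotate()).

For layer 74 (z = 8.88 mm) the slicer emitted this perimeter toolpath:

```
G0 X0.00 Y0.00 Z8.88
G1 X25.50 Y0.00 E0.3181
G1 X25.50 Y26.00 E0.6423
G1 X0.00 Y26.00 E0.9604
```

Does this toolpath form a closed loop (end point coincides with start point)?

no

Start point (G0): (0.00, 0.00). End point (last G1): the path does not return to the start — open.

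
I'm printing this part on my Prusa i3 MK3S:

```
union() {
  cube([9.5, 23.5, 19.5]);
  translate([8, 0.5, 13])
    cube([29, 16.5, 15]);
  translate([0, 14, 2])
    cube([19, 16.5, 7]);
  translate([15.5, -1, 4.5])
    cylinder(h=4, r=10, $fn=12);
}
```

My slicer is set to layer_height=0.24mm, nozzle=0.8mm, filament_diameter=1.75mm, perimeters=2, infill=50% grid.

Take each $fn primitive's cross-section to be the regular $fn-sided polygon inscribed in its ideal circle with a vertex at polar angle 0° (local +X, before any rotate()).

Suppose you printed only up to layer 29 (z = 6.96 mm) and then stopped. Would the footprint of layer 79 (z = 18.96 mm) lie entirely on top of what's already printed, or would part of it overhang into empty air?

part overhangs

Compare the two slices. At z = 6.96: the cube is present — its section is the full 9.5×23.5 rectangle (area 223.25 mm²); the cube at (8, 0.5) does not reach this height (z outside [13, 28]); the cube at (0, 14) is present — its section is the full 19×16.5 rectangle (area 313.50 mm²); the r=10 cylinder at (15.5, -1) gives a regular 12-gon of circumradius 10 (constant along its height) (area = (12/2)·10.000²·sin(360°/12) = 300.00 mm²); Merging all regions: the regions partially overlap — summed areas 836.75 mm² minus the doubly-counted overlap 106.57 mm² gives 730.18 mm² — area = 730.18 mm². At z = 18.96: the 9.5×23.5 cube contributes its full rectangle (area 223.25 mm²); the 29×16.5 cube at (8, 0.5) contributes its full rectangle (area 478.50 mm²); the cube at (0, 14) is not intersected at this z (z outside [2, 9]); the cylinder at (15.5, -1) does not reach this height (z outside [4.5, 8.5]); Taking the union: the regions partially overlap — summed areas 701.75 mm² minus the doubly-counted overlap 24.75 mm² gives 677.00 mm² — area = 677.00 mm². Checking containment: at z = 18.96 the cross-section extends beyond the z = 6.96 cross-section by about 319.14 mm².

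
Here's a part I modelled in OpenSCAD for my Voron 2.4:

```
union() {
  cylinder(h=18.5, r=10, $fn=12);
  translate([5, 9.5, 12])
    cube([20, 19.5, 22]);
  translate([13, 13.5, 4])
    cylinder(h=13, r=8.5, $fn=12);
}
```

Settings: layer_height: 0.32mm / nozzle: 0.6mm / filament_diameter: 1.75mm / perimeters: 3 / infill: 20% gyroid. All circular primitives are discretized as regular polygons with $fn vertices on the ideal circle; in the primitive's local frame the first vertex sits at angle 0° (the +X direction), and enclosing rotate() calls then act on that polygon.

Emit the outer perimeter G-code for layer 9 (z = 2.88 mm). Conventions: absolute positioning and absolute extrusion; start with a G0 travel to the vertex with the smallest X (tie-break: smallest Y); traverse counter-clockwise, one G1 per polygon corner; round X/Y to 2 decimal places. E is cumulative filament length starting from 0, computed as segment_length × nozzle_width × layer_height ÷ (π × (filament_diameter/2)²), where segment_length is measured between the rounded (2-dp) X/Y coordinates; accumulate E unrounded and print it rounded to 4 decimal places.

G0 X-10.00 Y0.00 Z2.88
G1 X-8.66 Y-5.00 E0.4132
G1 X-5.00 Y-8.66 E0.8264
G1 X0.00 Y-10.00 E1.2396
G1 X5.00 Y-8.66 E1.6528
G1 X8.66 Y-5.00 E2.0660
G1 X10.00 Y0.00 E2.4792
G1 X8.66 Y5.00 E2.8924
G1 X5.00 Y8.66 E3.3055
G1 X0.00 Y10.00 E3.7188
G1 X-5.00 Y8.66 E4.1320
G1 X-8.66 Y5.00 E4.5451
G1 X-10.00 Y0.00 E4.9583

At z = 2.88 mm: the r=10 cylinder gives a regular 12-gon of circumradius 10 (constant along its height); the cube at (5, 9.5) does not reach this height (z outside [12, 34]); the cylinder at (13, 13.5) is absent (z outside [4, 17]); Combining (union): only the r=10 cylinder is present, so the union is just that shape — 1 connected region. The outline is a single polygon with 12 vertices. Extrusion per mm of travel: 0.6 × 0.32 / (π × 0.875²) = 0.079824. Accumulating E over each segment gives final E = 4.9583.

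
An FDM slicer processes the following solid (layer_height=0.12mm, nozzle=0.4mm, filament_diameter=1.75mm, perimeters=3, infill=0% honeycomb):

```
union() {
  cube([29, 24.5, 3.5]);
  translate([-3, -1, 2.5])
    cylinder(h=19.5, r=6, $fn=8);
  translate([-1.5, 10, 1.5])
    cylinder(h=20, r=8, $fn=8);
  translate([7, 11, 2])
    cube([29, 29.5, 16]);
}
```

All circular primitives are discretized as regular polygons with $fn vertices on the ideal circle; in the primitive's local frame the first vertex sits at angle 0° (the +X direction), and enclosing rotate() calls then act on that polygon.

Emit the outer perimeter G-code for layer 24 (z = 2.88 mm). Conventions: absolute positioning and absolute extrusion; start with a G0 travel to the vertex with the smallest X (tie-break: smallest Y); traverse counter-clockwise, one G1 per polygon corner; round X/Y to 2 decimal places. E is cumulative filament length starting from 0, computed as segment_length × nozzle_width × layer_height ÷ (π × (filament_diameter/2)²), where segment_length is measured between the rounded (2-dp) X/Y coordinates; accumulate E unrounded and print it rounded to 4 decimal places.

At z = 2.88 mm: the cube (footprint 29×24.5) is included at this height; the cylinder at (-3, -1): section is a regular 8-gon, circumradius r=6; the r=8 cylinder at (-1.5, 10) contributes a regular 8-gon of circumradius 8; the cube at (7, 11) (footprint 29×29.5) is included at this height; Merging all regions: the regions partially overlap (shared area 380.59 mm²), so overlapping operands fuse into one piece — 1 connected region. The outline is a single polygon with 20 vertices. Extrusion per mm of travel: 0.4 × 0.12 / (π × 0.875²) = 0.019956. Accumulating E over each segment gives final E = 3.5909.

G0 X-9.50 Y10.00 Z2.88
G1 X-7.16 Y4.34 E0.1222
G1 X-5.87 Y3.81 E0.1501
G1 X-7.24 Y3.24 E0.1797
G1 X-9.00 Y-1.00 E0.2713
G1 X-7.24 Y-5.24 E0.3629
G1 X-3.00 Y-7.00 E0.4545
G1 X1.24 Y-5.24 E0.5461
G1 X3.00 Y-1.00 E0.6377
G1 X2.59 Y0.00 E0.6593
G1 X29.00 Y0.00 E1.1863
G1 X29.00 Y11.00 E1.4059
G1 X36.00 Y11.00 E1.5456
G1 X36.00 Y40.50 E2.1343
G1 X7.00 Y40.50 E2.7130
G1 X7.00 Y24.50 E3.0323
G1 X0.00 Y24.50 E3.1720
G1 X0.00 Y17.38 E3.3141
G1 X-1.50 Y18.00 E3.3465
G1 X-7.16 Y15.66 E3.4687
G1 X-9.50 Y10.00 E3.5909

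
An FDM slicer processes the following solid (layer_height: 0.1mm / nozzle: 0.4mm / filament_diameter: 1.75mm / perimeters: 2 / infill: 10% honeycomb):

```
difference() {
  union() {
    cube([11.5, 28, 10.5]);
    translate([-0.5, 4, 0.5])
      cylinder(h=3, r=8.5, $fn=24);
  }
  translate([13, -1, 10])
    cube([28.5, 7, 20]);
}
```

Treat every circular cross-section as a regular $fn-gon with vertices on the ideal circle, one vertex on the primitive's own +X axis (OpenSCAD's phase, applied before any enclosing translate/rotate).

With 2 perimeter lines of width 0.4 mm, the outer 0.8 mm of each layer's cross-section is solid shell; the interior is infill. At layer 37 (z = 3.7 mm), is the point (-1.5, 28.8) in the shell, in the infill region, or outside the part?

At z = 3.7 mm: the cube (footprint 11.5×28) is included at this height; the cylinder at (-0.5, 4) does not reach this height (z outside [0.5, 3.5]); Combining (union): only the 11.5×28 cube is present, so the union is just that shape — 1 connected region; the cube at (13, -1) is absent (z outside [10, 30]); Subtracting the remaining from the first: none of the subtracted shapes is present at this height, so the result so far is unchanged — 1 connected region. Overall, the cross-section is a single solid region. The nearest boundary edge runs (11.50, 28.00)→(0.00, 28.00); distance from the point to it = 1.70 mm. The point is not inside any of the regions above, so it lies outside the cross-section (1.70 mm from the nearest boundary).

outside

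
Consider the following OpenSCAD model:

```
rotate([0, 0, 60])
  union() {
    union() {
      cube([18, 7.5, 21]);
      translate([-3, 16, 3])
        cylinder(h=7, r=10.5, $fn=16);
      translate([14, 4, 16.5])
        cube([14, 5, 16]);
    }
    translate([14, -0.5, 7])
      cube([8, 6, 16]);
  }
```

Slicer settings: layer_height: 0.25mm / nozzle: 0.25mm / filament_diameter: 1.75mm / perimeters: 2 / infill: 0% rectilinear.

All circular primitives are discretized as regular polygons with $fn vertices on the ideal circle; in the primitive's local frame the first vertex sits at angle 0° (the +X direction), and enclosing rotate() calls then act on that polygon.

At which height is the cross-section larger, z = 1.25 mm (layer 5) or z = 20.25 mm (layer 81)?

layer 81 (z = 20.25 mm)

Layer 5 (z = 1.25): the cube is present — its section is the full 18×7.5 rectangle (area 135.00 mm²); the cylinder at (-3, 16) is absent (z outside [3, 10]); the cube at (14, 4) does not reach this height (z outside [16.5, 32.5]); Taking the union: only the 18×7.5 cube is present, so the union is just that shape — area = 135.00 mm²; the cube at (14, -0.5) is not intersected at this z (z outside [7, 23]); Merging all regions: only that combined region is present, so the union is just that shape — area = 135.00 mm²; (rotated 60° about Z; rotation is an isometry so areas/perimeters/island counts are preserved). So its area = 135.00 mm². Layer 81 (z = 20.25): the cube (footprint 18×7.5) is included at this height (area 135.00 mm²); the cylinder at (-3, 16) is absent (z outside [3, 10]); the 14×5 cube at (14, 4) contributes its full rectangle (area 70.00 mm²); Merging all regions: the regions partially overlap — summed areas 205.00 mm² minus the doubly-counted overlap 14.00 mm² gives 191.00 mm² — area = 191.00 mm²; the cube at (14, -0.5) is present — its section is the full 8×6 rectangle (area 48.00 mm²); Combining (union): the regions partially overlap — summed areas 239.00 mm² minus the doubly-counted overlap 28.00 mm² gives 211.00 mm² — area = 211.00 mm²; (whole slice rotated 60° about Z — lengths, areas and connectivity unchanged). So its area = 211.00 mm². Layer 81 is larger (211.00 vs 135.00 mm²).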